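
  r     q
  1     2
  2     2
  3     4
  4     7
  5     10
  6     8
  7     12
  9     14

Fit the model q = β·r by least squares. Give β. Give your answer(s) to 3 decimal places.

Entries of MᵀM: Σr·r = 221.
For Mᵀq: Σr·q = 354.
MᵀM·[β]ᵀ = Mᵀq becomes [[221]]·[β]ᵀ = [354]ᵀ.
Hence β = 354 / 221 ≈ 1.60181.

β = 1.602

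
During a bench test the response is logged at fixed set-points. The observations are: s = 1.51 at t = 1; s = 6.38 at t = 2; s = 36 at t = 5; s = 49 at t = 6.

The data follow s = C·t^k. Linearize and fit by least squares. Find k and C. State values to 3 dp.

With ln sᵢ as the transformed response and ln tᵢ as the regressor:
Over the data: Σln t = 4.0943, Σ(ln t)² = 6.2811, Σln s = 9.7406, Σln t·ln s = 14.0252.
Normal system: [[6.2811, 4.0943]; [4.0943, 4]]·[k, ln C]ᵀ = [14.0252, 9.7406]ᵀ.
Solving (det = 8.3609): k = 1.93989, ln C = 0.44951, so C = exp(0.44951) = 1.56755.

k = 1.940, C = 1.568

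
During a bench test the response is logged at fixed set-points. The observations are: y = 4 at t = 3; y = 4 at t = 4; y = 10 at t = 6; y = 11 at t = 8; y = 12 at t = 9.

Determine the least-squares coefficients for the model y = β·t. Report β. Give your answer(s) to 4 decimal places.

β = 1.3786

Compute the Gram sums: Σt·t = 206.
Right-hand side: Σt·y = 284.
So XᵀX·[β]ᵀ = Xᵀy: [[206]]·[β]ᵀ = [284]ᵀ.
Hence β = 284 / 206 ≈ 1.37864.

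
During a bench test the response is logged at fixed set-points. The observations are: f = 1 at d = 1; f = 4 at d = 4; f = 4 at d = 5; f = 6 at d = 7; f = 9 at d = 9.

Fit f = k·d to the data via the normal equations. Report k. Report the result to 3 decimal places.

Compute the Gram sums: Σd·d = 172.
Right-hand side: Σd·f = 160.
MᵀM·[k]ᵀ = Mᵀf becomes [[172]]·[k]ᵀ = [160]ᵀ.
Hence k = 160 / 172 ≈ 0.930233.

k = 0.930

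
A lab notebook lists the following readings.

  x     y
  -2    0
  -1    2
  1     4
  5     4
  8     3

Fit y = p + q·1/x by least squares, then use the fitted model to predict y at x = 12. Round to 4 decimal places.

The normal system AᵀA·[p, q]ᵀ = Aᵀy is [[5, -7/40]; [-7/40, 3689/1600]]·[p, q]ᵀ = [13, 127/40]ᵀ.
Eliminating q: (3689/1600)·(row 1) − (-7/40)·(row 2) gives (4599/400)·p = (3689/1600)·13 − (-7/40)·(127/40) = 24423/800, so p = 1163/438.
Then q = ((127/40) − (-7/40)·(1163/438))/(3689/1600) = 2420/1533.
At x = 12: ŷ = (1163/438)·(1) + (2420/1533)·(1/12) = 25633/9198.

ŷ = 2.7868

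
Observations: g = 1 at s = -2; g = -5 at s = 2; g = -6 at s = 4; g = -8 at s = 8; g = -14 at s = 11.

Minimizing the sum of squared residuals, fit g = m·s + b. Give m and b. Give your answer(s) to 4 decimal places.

m = -1.0349, b = -1.6395

Setting ∂/∂m … = 0 gives: 209·m + 23·b = -254;  23·m + 5·b = -32.
Eliminating b: 5·(row 1) − 23·(row 2) gives 516·m = 5·(-254) − 23·(-32) = -534, so m = -89/86.
Then b = ((-32) − 23·(-89/86))/5 = -141/86.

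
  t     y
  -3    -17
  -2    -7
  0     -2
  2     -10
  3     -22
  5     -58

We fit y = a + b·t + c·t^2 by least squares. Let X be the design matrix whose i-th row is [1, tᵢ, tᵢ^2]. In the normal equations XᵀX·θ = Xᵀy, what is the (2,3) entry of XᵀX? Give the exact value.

125

Row 2 ↔ basis t, column 3 ↔ basis t^2, so (XᵀX)_{2,3} = Σᵢ (t)·(t^2) = (-3)·(9) + (-2)·(4) + (0)·(0) + (2)·(4) + (3)·(9) + (5)·(25) = 125.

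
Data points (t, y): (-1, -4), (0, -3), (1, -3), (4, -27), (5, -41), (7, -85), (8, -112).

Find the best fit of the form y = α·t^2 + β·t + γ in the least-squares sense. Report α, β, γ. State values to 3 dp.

With design matrix X, XᵀX = [[7380, 1044, 156]; [1044, 156, 24]; [156, 24, 7]] and Xᵀy = [-12797, -1803, -275]ᵀ.
Solving the 3×3 system (Gaussian elimination) gives α = -3910/2079, β = 37/28, γ = -1319/693.

α = -1.881, β = 1.321, γ = -1.903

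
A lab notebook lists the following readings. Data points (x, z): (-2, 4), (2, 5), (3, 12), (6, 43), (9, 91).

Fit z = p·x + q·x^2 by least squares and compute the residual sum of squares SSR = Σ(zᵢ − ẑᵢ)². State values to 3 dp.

The normal system AᵀA·[p, q]ᵀ = Aᵀz is [[134, 972]; [972, 7970]]·[p, q]ᵀ = [1115, 9063]ᵀ.
det = 134·7970 − 972² = 123196.
p = (1115·7970 − 972·9063)/123196 = 38657/61598; q = (134·9063 − 972·1115)/123196 = 65331/61598.
Residuals: 31191/30799, -15324/30799, 927/1621, 32428/30799, -17153/30799; SSR = 92981/30799.

SSR = 3.019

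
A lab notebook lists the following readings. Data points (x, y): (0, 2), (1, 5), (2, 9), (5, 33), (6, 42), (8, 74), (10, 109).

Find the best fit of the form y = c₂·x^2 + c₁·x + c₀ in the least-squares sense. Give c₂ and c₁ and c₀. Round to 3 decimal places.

c₂ = 0.943, c₁ = 1.252, c₀ = 2.425

Entries of MᵀM: Σx^2·x^2 = 16034, Σx^2·x = 1862, Σx^2 = 230, Σx·x = 230, Σx = 32, Σ1 = 7.
Right-hand side: Σx^2·y = 18014, Σx·y = 2122, Σy = 274.
So MᵀM·[c₂, c₁, c₀]ᵀ = Mᵀy: [[16034, 1862, 230]; [1862, 230, 32]; [230, 32, 7]]·[c₂, c₁, c₀]ᵀ = [18014, 2122, 274]ᵀ.
Row-reducing yields c₂ = 2714/2877, c₁ = 3601/2877, c₀ = 2326/959.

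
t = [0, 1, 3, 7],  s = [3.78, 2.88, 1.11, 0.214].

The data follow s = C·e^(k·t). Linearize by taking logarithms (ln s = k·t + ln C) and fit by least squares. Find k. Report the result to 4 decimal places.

Linearized form: ln s = k·t + ln C. From the 4 transformed points,
Σt = 11.0000, Σ(t)² = 59.0000, Σln s = 0.9501, Σt·ln s = -9.4216.
Normal system: [[59.0000, 11.0000]; [11.0000, 4]]·[k, ln C]ᵀ = [-9.4216, 0.9501]ᵀ.
Solving (det = 115.0000): k = -0.41859, ln C = 1.38864.

k = -0.4186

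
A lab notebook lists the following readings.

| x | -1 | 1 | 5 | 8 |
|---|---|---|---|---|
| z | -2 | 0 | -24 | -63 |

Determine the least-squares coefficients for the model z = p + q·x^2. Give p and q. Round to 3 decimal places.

Compute the Gram sums: Σ1 = 4, Σx^2 = 91, Σx^2·x^2 = 4723.
For Aᵀz: Σz = -89, Σx^2·z = -4634.
Eliminating q: 4723·(row 1) − 91·(row 2) gives 10611·p = 4723·(-89) − 91·(-4634) = 1347, so p = 449/3537.
Then q = ((-4634) − 91·(449/3537))/4723 = -3479/3537.

p = 0.127, q = -0.984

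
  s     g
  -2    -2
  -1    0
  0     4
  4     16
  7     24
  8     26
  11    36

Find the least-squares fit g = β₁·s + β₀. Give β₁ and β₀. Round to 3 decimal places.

β₁ = 2.909, β₀ = 3.636

Entries of MᵀM: Σs·s = 255, Σs = 27, Σ1 = 7.
Moment sums: Σs·g = 840, Σg = 104.
det = 255·7 − 27² = 1056.
β₁ = (840·7 − 27·104)/1056 = 32/11; β₀ = (255·104 − 27·840)/1056 = 40/11.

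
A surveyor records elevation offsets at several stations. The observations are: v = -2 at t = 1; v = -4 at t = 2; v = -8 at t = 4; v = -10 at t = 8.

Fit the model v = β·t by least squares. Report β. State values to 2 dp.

Normal-equation sums: Σt·t = 85.
Moment sums: Σt·v = -122.
So XᵀX·[β]ᵀ = Xᵀv: [[85]]·[β]ᵀ = [-122]ᵀ.
β = (-122)/85 = -1.43529.

β = -1.44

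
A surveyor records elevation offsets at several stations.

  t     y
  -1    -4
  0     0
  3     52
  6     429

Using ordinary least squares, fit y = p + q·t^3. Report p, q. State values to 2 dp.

p = -1.24, q = 1.99

MᵀM·[p, q]ᵀ = Mᵀy reads: 4·p + 242·q = 477;  242·p + 47386·q = 94072.
Eliminating q: 47386·(row 1) − 242·(row 2) gives 130980·p = 47386·477 − 242·94072 = -162302, so p = -81151/65490.
Then q = (94072 − 242·(-81151/65490))/47386 = 130427/65490.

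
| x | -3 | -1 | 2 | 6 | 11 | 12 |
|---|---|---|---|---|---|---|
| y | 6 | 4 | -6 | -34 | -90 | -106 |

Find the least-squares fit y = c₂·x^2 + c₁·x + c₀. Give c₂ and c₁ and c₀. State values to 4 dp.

c₂ = -0.5015, c₁ = -2.9022, c₀ = 1.7197

The normal equations are: 36771·c₂ + 3255·c₁ + 315·c₀ = -27344;  3255·c₂ + 315·c₁ + 27·c₀ = -2500;  315·c₂ + 27·c₁ + 6·c₀ = -226.
(Σx^2·x^2 = 36771, Σx^2·x = 3255, Σx^2 = 315, Σx·x = 315, Σx = 27, Σ1 = 6, Σx^2·y = -27344, Σx·y = -2500, Σy = -226.)
Inverting the 3×3 Gram matrix, [c₂, c₁, c₀]ᵀ = [-45029/89796, -37229/12828, 5515/3207]ᵀ.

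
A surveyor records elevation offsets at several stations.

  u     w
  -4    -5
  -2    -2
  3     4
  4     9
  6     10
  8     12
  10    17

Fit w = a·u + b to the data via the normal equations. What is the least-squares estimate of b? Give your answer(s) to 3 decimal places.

Normal-equation sums: Σu·u = 245, Σu = 25, Σ1 = 7.
Moment sums: Σu·w = 398, Σw = 45.
Normal equations: [[245, 25]; [25, 7]]·[a, b]ᵀ = [398, 45]ᵀ.
Determinant 245·7 − 25² = 1090.
a = (398·7 − 25·45)/1090 = 1661/1090; b = (245·45 − 25·398)/1090 = 215/218.

b = 0.986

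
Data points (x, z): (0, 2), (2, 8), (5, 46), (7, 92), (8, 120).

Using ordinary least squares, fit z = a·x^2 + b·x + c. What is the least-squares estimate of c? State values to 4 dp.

Sums needed: Σx^2·x^2 = 7138, Σx^2·x = 988, Σx^2 = 142, Σx·x = 142, Σx = 22, Σ1 = 5.
Moment sums: Σx^2·z = 13370, Σx·z = 1850, Σz = 268.
So AᵀA·[a, b, c]ᵀ = Aᵀz: [[7138, 988, 142]; [988, 142, 22]; [142, 22, 5]]·[a, b, c]ᵀ = [13370, 1850, 268]ᵀ.
Row-reducing yields a = 6943/3517, b = -3595/3517, c = 7148/3517.

c = 2.0324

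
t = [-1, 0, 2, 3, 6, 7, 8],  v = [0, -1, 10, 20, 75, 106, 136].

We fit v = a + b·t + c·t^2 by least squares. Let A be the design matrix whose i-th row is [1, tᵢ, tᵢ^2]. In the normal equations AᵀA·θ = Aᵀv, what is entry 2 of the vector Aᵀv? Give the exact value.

2360

Entry 2 ↔ basis t, so (Aᵀv)_{2} = Σᵢ (t)·vᵢ = (-1)·(0) + (0)·(-1) + (2)·(10) + (3)·(20) + (6)·(75) + (7)·(106) + (8)·(136) = 2360.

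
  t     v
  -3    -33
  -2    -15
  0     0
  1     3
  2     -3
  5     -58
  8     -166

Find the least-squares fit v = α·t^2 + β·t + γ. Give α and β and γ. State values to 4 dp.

The normal equations are: 4835·α + 611·β + 107·γ = -12440;  611·α + 107·β + 11·γ = -1492;  107·α + 11·β + 7·γ = -272.
Row-reducing yields α = -118819/39774, β = 114559/39774, γ = 15118/6629.

α = -2.9874, β = 2.8802, γ = 2.2806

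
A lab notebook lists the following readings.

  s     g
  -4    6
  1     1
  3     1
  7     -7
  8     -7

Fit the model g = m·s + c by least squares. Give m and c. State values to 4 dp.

m = -1.1383, c = 2.2149

Entries of MᵀM: Σs·s = 139, Σs = 15, Σ1 = 5.
And Σs·g = -125, Σg = -6.
So MᵀM·[m, c]ᵀ = Mᵀg: [[139, 15]; [15, 5]]·[m, c]ᵀ = [-125, -6]ᵀ.
Eliminating c: 5·(row 1) − 15·(row 2) gives 470·m = 5·(-125) − 15·(-6) = -535, so m = -107/94.
Then c = ((-6) − 15·(-107/94))/5 = 1041/470.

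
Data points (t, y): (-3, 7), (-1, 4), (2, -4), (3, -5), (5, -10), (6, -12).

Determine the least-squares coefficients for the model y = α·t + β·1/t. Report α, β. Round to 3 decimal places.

From the data, Σt·t = 84, Σt·1/t = 6, Σ1/t·1/t = 77/50.
Right-hand side: Σt·y = -170, Σ1/t·y = -14.
XᵀX·[α, β]ᵀ = Xᵀy becomes [[84, 6]; [6, 77/50]]·[α, β]ᵀ = [-170, -14]ᵀ.
Eliminating β: (77/50)·(row 1) − 6·(row 2) gives (2334/25)·α = (77/50)·(-170) − 6·(-14) = -889/5, so α = -4445/2334.
Then β = ((-14) − 6·(-4445/2334))/(77/50) = -650/389.

α = -1.904, β = -1.671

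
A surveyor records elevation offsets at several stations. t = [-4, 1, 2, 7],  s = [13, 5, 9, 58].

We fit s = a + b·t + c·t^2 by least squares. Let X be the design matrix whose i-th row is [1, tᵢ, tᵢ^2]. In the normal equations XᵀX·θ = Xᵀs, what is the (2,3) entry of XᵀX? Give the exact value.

288

Row 2 ↔ basis t, column 3 ↔ basis t^2, so (XᵀX)_{2,3} = Σᵢ (t)·(t^2) = (-4)·(16) + (1)·(1) + (2)·(4) + (7)·(49) = 288.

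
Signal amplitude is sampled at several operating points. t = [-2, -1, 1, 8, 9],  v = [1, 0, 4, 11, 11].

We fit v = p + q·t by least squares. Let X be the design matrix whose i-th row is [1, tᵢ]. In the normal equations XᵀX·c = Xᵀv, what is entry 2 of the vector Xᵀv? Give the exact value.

189

Entry 2 ↔ basis t, so (Xᵀv)_{2} = Σᵢ (t)·vᵢ = (-2)·(1) + (-1)·(0) + (1)·(4) + (8)·(11) + (9)·(11) = 189.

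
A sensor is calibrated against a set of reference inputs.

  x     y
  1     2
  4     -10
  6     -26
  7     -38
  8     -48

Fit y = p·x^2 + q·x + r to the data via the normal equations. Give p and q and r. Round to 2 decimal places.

From the data, Σx^2·x^2 = 8050, Σx^2·x = 1136, Σx^2 = 166, Σx·x = 166, Σx = 26, Σ1 = 5.
Moment sums: Σx^2·y = -6028, Σx·y = -844, Σy = -120.
Solving the 3×3 system (Gaussian elimination) gives p = -334/429, q = -106/429, r = 448/143.

p = -0.78, q = -0.25, r = 3.13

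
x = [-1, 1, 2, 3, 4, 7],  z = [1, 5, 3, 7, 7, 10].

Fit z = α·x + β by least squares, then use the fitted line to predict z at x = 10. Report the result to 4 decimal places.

ẑ = 13.5536

The normal system MᵀM·[α, β]ᵀ = Mᵀz is [[80, 16]; [16, 6]]·[α, β]ᵀ = [129, 33]ᵀ.
det = 80·6 − 16² = 224.
α = (129·6 − 16·33)/224 = 123/112; β = (80·33 − 16·129)/224 = 18/7.
At x = 10: ẑ = (123/112)·(10) + (18/7)·(1) = 759/56.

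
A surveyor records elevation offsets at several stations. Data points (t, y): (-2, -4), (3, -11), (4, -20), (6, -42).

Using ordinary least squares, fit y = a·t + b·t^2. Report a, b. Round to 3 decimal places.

From the data, Σt·t = 65, Σt·t^2 = 299, Σt^2·t^2 = 1649.
And Σt·y = -357, Σt^2·y = -1947.
So AᵀA·[a, b]ᵀ = Aᵀy: [[65, 299]; [299, 1649]]·[a, b]ᵀ = [-357, -1947]ᵀ.
Δ = 65·1649 − 299² = 17784.
a = ((-357)·1649 − 299·(-1947))/17784 = -545/1482; b = (65·(-1947) − 299·(-357))/17784 = -127/114.

a = -0.368, b = -1.114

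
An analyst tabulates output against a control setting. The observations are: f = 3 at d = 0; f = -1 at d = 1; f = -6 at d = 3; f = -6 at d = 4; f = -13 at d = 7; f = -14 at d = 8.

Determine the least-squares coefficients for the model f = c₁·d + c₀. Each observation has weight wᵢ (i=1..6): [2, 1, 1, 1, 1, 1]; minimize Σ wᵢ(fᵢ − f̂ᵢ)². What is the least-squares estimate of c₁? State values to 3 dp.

c₁ = -2.117

Setting ∂/∂c₁ … = 0 gives: 139·c₁ + 23·c₀ = -246;  23·c₁ + 7·c₀ = -34.
(Σwᵢ·d·d = 139, Σwᵢ·d = 23, Σwᵢ·1 = 7, Σwᵢ·d·f = -246, Σwᵢ·f = -34.)
Δ = 139·7 − 23² = 444.
c₁ = ((-246)·7 − 23·(-34))/444 = -235/111; c₀ = (139·(-34) − 23·(-246))/444 = 233/111.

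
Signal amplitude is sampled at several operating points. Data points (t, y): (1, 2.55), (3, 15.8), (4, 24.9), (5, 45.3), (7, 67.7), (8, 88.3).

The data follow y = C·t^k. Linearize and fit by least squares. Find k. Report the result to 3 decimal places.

k = 1.712

Let Y = ln y. Fitting Y = k·ln t + ln C by least squares:
Over the data: Σln t = 8.1197, Σ(ln t)² = 13.8297, Σln y = 19.4201, Σln t·ln y = 31.1458.
Normal system: [[13.8297, 8.1197]; [8.1197, 6]]·[k, ln C]ᵀ = [31.1458, 19.4201]ᵀ.
Slope k = (n·Σln t·ln y − Σln t·Σln y)/(n·Σ(ln t)² − (Σln t)²) = (6·31.1458 − 8.1197·19.4201)/17.0487 = 1.71213; ln C = (Σln y − k·Σln t)/n = 0.91968.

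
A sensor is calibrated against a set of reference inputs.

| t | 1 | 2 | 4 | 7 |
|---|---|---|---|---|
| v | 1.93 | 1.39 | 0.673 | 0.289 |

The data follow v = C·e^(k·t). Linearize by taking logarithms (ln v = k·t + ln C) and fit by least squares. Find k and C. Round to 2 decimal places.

k = -0.32, C = 2.59

Let Y = ln v. Fitting Y = k·t + ln C by least squares:
Sums: Σt = 14.0000, Σ(t)² = 70.0000, Σln v = -0.6505, Σt·ln v = -8.9572.
Normal system: [[70.0000, 14.0000]; [14.0000, 4]]·[k, ln C]ᵀ = [-8.9572, -0.6505]ᵀ.
Δ = 70.0000·4 − (14.0000)² = 84.0000; k = (-8.9572·4 − 14.0000·-0.6505)/84.0000 = -0.31811, ln C = (70.0000·-0.6505 − 14.0000·-8.9572)/84.0000 = 0.95077, so C = exp(0.95077) = 2.58771.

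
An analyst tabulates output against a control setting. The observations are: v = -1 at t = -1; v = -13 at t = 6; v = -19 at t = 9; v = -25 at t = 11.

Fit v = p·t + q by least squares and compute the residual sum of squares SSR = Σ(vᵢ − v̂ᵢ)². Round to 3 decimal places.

SSR = 3.698

Normal-equation sums: Σt·t = 239, Σt = 25, Σ1 = 4.
For Xᵀv: Σt·v = -523, Σv = -58.
So XᵀX·[p, q]ᵀ = Xᵀv: [[239, 25]; [25, 4]]·[p, q]ᵀ = [-523, -58]ᵀ.
Determinant 239·4 − 25² = 331.
p = ((-523)·4 − 25·(-58))/331 = -642/331; q = (239·(-58) − 25·(-523))/331 = -787/331.
Residuals: -186/331, 336/331, 276/331, -426/331; SSR = 1224/331.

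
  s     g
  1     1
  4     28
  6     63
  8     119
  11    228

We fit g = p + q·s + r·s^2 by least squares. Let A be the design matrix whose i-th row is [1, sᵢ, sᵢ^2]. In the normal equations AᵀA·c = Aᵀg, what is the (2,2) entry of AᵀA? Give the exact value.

Row 2 ↔ basis s, column 2 ↔ basis s, so (AᵀA)_{2,2} = Σᵢ (s)·(s) = (1)·(1) + (4)·(4) + (6)·(6) + (8)·(8) + (11)·(11) = 238.

238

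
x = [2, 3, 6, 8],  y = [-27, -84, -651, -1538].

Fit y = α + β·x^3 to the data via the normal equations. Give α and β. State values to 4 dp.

Entries of MᵀM: Σ1 = 4, Σx^3 = 763, Σx^3·x^3 = 309593.
Moment sums: Σy = -2300, Σx^3·y = -930556.
So MᵀM·[α, β]ᵀ = Mᵀy: [[4, 763]; [763, 309593]]·[α, β]ᵀ = [-2300, -930556]ᵀ.
Eliminating β: 309593·(row 1) − 763·(row 2) gives 656203·α = 309593·(-2300) − 763·(-930556) = -2049672, so α = -2049672/656203.
Then β = ((-930556) − 763·(-2049672/656203))/309593 = -1967324/656203.

α = -3.1235, β = -2.9980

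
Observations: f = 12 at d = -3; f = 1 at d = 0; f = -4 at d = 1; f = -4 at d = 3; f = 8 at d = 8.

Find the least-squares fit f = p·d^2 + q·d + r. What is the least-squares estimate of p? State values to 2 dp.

Normal-equation sums: Σd^2·d^2 = 4259, Σd^2·d = 513, Σd^2 = 83, Σd·d = 83, Σd = 9, Σ1 = 5.
And Σd^2·f = 580, Σd·f = 12, Σf = 13.
MᵀM·[p, q, r]ᵀ = Mᵀf becomes [[4259, 513, 83]; [513, 83, 9]; [83, 9, 5]]·[p, q, r]ᵀ = [580, 12, 13]ᵀ.
Inverting the 3×3 Gram matrix, [p, q, r]ᵀ = [2966/6277, -34431/12554, -3855/12554]ᵀ.

p = 0.47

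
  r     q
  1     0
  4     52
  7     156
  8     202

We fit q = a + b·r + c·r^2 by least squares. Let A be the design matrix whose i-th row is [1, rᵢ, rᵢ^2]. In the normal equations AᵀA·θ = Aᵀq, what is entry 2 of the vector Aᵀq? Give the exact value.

Entry 2 ↔ basis r, so (Aᵀq)_{2} = Σᵢ (r)·qᵢ = (1)·(0) + (4)·(52) + (7)·(156) + (8)·(202) = 2916.

2916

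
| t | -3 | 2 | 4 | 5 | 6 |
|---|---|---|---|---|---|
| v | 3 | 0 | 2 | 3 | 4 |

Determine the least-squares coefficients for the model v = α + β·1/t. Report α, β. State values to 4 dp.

α = 2.8731, β = -3.0199

Entries of MᵀM: Σ1 = 5, Σ1/t = 47/60, Σ1/t·1/t = 1769/3600.
For Mᵀv: Σv = 12, Σ1/t·v = 23/30.
MᵀM·[α, β]ᵀ = Mᵀv becomes [[5, 47/60]; [47/60, 1769/3600]]·[α, β]ᵀ = [12, 23/30]ᵀ.
Eliminating β: (1769/3600)·(row 1) − (47/60)·(row 2) gives (553/300)·α = (1769/3600)·12 − (47/60)·(23/30) = 9533/1800, so α = 9533/3318.
Then β = ((23/30) − (47/60)·(9533/3318))/(1769/3600) = -1670/553.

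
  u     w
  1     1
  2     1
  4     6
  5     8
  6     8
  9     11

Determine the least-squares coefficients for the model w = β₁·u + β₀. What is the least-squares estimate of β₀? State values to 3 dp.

Sums needed: Σu·u = 163, Σu = 27, Σ1 = 6.
And Σu·w = 214, Σw = 35.
XᵀX·[β₁, β₀]ᵀ = Xᵀw becomes [[163, 27]; [27, 6]]·[β₁, β₀]ᵀ = [214, 35]ᵀ.
Determinant 163·6 − 27² = 249.
β₁ = (214·6 − 27·35)/249 = 113/83; β₀ = (163·35 − 27·214)/249 = -73/249.

β₀ = -0.293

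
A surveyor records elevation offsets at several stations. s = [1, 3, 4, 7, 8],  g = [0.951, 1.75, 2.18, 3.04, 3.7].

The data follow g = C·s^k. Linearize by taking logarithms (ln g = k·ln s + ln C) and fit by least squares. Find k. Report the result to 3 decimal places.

With ln gᵢ as the transformed response and ln sᵢ as the regressor:
XᵀX = [[11.2394, 6.5103]; [6.5103, 5]], rhs = [6.5794, 3.7089]ᵀ  (here Σln s = 6.5103, Σ(ln s)² = 11.2394, Σln g = 3.7089, Σln s·ln g = 6.5794).
Δ = 11.2394·5 − (6.5103)² = 13.8136; k = (6.5794·5 − 6.5103·3.7089)/13.8136 = 0.63350, ln C = (11.2394·3.7089 − 6.5103·6.5794)/13.8136 = -0.08308.

k = 0.634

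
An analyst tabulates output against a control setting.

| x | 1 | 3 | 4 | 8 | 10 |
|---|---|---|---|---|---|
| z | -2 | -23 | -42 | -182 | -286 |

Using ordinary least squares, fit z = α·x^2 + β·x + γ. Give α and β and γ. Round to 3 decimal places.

α = -3.000, β = 1.371, γ = -0.121

From the data, Σx^2·x^2 = 14434, Σx^2·x = 1604, Σx^2 = 190, Σx·x = 190, Σx = 26, Σ1 = 5.
Moment sums: Σx^2·z = -41129, Σx·z = -4555, Σz = -535.
Inverting the 3×3 Gram matrix, [α, β, γ]ᵀ = [-39681/13226, 18135/13226, -803/6613]ᵀ.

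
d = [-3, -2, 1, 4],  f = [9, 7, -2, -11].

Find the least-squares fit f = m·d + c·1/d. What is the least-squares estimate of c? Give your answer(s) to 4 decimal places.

c = 0.3931

Sums needed: Σd·d = 30, Σd·1/d = 4, Σ1/d·1/d = 205/144.
Right-hand side: Σd·f = -87, Σ1/d·f = -45/4.
Eliminating c: (205/144)·(row 1) − 4·(row 2) gives (641/24)·m = (205/144)·(-87) − 4·(-45/4) = -3785/48, so m = -3785/1282.
Then c = ((-45/4) − 4·(-3785/1282))/(205/144) = 252/641.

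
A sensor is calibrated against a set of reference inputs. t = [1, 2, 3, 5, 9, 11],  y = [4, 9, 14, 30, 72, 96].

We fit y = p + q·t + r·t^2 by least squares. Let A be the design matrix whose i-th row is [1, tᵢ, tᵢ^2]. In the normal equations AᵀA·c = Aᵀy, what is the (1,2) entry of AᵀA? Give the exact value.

31

Row 1 ↔ basis 1, column 2 ↔ basis t, so (AᵀA)_{1,2} = Σᵢ t = (1)·(1) + (1)·(2) + (1)·(3) + (1)·(5) + (1)·(9) + (1)·(11) = 31.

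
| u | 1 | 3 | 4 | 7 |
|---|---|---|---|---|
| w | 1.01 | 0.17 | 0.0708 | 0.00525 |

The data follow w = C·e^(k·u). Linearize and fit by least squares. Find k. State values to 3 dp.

k = -0.876

Taking logs, ln w = k·u + ln C, so regress ln w on u.
Sums: Σu = 15.0000, Σ(u)² = 75.0000, Σln w = -9.6594, Σu·ln w = -52.6442.
Normal system: [[75.0000, 15.0000]; [15.0000, 4]]·[k, ln C]ᵀ = [-52.6442, -9.6594]ᵀ.
Slope k = (n·Σu·ln w − Σu·Σln w)/(n·Σ(u)² − (Σu)²) = (4·-52.6442 − 15.0000·-9.6594)/75.0000 = -0.87580; ln C = (Σln w − k·Σu)/n = 0.86941.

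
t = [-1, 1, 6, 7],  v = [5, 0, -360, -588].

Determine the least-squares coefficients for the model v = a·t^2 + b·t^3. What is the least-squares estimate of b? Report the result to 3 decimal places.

Sums needed: Σt^2·t^2 = 3699, Σt^2·t^3 = 24583, Σt^3·t^3 = 164307.
Right-hand side: Σt^2·v = -41767, Σt^3·v = -279449.
Δ = 3699·164307 − 24583² = 3447704.
a = ((-41767)·164307 − 24583·(-279449))/3447704 = 272473/132604; b = (3699·(-279449) − 24583·(-41767))/3447704 = -3461845/1723852.

b = -2.008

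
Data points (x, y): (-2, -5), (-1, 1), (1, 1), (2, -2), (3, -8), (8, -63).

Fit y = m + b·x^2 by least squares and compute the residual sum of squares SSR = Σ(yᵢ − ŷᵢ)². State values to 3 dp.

Entries of AᵀA: Σ1 = 6, Σx^2 = 83, Σx^2·x^2 = 4211.
For Aᵀy: Σy = -76, Σx^2·y = -4130.
So AᵀA·[m, b]ᵀ = Aᵀy: [[6, 83]; [83, 4211]]·[m, b]ᵀ = [-76, -4130]ᵀ.
det = 6·4211 − 83² = 18377.
m = ((-76)·4211 − 83·(-4130))/18377 = 22754/18377; b = (6·(-4130) − 83·(-76))/18377 = -18472/18377.
Residuals: -40751/18377, 14095/18377, 14095/18377, 14380/18377, -3522/18377, 1703/18377; SSR = 124072/18377.

SSR = 6.751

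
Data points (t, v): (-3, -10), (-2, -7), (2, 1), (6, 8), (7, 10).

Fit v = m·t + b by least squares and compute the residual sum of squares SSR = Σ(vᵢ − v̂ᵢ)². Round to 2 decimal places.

SSR = 1.00

Compute the Gram sums: Σt·t = 102, Σt = 10, Σ1 = 5.
Right-hand side: Σt·v = 164, Σv = 2.
Normal equations: [[102, 10]; [10, 5]]·[m, b]ᵀ = [164, 2]ᵀ.
det = 102·5 − 10² = 410.
m = (164·5 − 10·2)/410 = 80/41; b = (102·2 − 10·164)/410 = -718/205.
Residuals: -132/205, 83/205, 3/5, -42/205, -32/205; SSR = 206/205.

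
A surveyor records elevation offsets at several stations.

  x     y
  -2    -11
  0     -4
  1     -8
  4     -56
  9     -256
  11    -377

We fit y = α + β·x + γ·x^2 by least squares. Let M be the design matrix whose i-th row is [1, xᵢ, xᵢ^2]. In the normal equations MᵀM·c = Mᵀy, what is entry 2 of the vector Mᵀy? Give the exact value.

-6661

Entry 2 ↔ basis x, so (Mᵀy)_{2} = Σᵢ (x)·yᵢ = (-2)·(-11) + (0)·(-4) + (1)·(-8) + (4)·(-56) + (9)·(-256) + (11)·(-377) = -6661.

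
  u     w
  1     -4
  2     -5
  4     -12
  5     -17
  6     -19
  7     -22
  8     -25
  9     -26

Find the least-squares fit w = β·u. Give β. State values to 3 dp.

Sums needed: Σu·u = 276.
For Mᵀw: Σu·w = -849.
So MᵀM·[β]ᵀ = Mᵀw: [[276]]·[β]ᵀ = [-849]ᵀ.
β = (-849)/276 = -3.07609.

β = -3.076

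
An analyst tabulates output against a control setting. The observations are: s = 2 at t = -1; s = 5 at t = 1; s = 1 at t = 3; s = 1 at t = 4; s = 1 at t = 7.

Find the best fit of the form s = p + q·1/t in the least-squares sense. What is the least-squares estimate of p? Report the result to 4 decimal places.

Normal-equation sums: Σ1 = 5, Σ1/t = 61/84, Σ1/t·1/t = 15481/7056.
Moment sums: Σs = 10, Σ1/t·s = 313/84.
AᵀA·[p, q]ᵀ = Aᵀs becomes [[5, 61/84]; [61/84, 15481/7056]]·[p, q]ᵀ = [10, 313/84]ᵀ.
Eliminating q: (15481/7056)·(row 1) − (61/84)·(row 2) gives (18421/1764)·p = (15481/7056)·10 − (61/84)·(313/84) = 45239/2352, so p = 135717/73684.
Then q = ((313/84) − (61/84)·(135717/73684))/(15481/7056) = 20055/18421.

p = 1.8419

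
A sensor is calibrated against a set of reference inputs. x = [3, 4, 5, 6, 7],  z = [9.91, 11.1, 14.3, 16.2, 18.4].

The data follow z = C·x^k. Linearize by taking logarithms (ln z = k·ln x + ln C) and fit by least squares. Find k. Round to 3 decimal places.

k = 0.761

With ln zᵢ as the transformed response and ln xᵢ as the regressor:
Σln x = 7.8320, Σ(ln x)² = 12.7160, Σln z = 13.0581, Σln x·ln z = 20.7952.
Equations: 12.7160·k + 7.8320·ln C = 20.7952;  7.8320·k + 5·ln C = 13.0581.
Slope k = (n·Σln x·ln z − Σln x·Σln z)/(n·Σ(ln x)² − (Σln x)²) = (5·20.7952 − 7.8320·13.0581)/2.2397 = 0.76118; ln C = (Σln z − k·Σln x)/n = 1.41931.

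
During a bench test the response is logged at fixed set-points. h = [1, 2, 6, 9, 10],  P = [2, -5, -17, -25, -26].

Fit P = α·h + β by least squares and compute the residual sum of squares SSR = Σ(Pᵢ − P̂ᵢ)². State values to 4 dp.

SSR = 13.1503

With design matrix A, AᵀA = [[222, 28]; [28, 5]] and AᵀP = [-595, -71]ᵀ.
Eliminating β: 5·(row 1) − 28·(row 2) gives 326·α = 5·(-595) − 28·(-71) = -987, so α = -987/326.
Then β = ((-71) − 28·(-987/326))/5 = 449/163.
Residuals: 741/326, -277/163, -259/163, -165/326, 248/163; SSR = 4287/326.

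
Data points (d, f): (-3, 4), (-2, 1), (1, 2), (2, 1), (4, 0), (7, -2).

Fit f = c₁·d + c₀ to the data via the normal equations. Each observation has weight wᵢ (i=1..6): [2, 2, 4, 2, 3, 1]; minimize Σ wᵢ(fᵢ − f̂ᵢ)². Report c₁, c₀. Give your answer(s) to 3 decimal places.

Normal-equation sums: Σwᵢ·d·d = 135, Σwᵢ·d = 17, Σwᵢ·1 = 14.
Right-hand side: Σwᵢ·d·f = -30, Σwᵢ·f = 18.
AᵀWA·[c₁, c₀]ᵀ = AᵀWf becomes [[135, 17]; [17, 14]]·[c₁, c₀]ᵀ = [-30, 18]ᵀ.
Δ = 135·14 − 17² = 1601.
c₁ = ((-30)·14 − 17·18)/1601 = -726/1601; c₀ = (135·18 − 17·(-30))/1601 = 2940/1601.

c₁ = -0.453, c₀ = 1.836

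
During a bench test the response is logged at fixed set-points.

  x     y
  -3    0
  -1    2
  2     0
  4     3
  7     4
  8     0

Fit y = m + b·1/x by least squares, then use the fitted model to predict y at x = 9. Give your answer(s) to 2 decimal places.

Entries of MᵀM: Σ1 = 6, Σ1/x = -53/168, Σ1/x·1/x = 41197/28224.
For Mᵀy: Σy = 9, Σ1/x·y = -19/28.
Δ = 6·(41197/28224) − (-53/168)² = 244373/28224.
m = (9·(41197/28224) − (-53/168)·(-19/28))/(244373/28224) = 364731/244373; b = (6·(-19/28) − (-53/168)·9)/(244373/28224) = -34776/244373.
At x = 9: ŷ = (364731/244373)·(1) + (-34776/244373)·(1/9) = 360867/244373.

ŷ = 1.48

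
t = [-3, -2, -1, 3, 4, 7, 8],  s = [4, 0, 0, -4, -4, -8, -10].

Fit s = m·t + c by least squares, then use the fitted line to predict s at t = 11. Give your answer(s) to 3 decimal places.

Sums needed: Σt·t = 152, Σt = 16, Σ1 = 7.
And Σt·s = -176, Σs = -22.
So AᵀA·[m, c]ᵀ = Aᵀs: [[152, 16]; [16, 7]]·[m, c]ᵀ = [-176, -22]ᵀ.
Δ = 152·7 − 16² = 808.
m = ((-176)·7 − 16·(-22))/808 = -110/101; c = (152·(-22) − 16·(-176))/808 = -66/101.
At t = 11: ŝ = (-110/101)·(11) + (-66/101)·(1) = -1276/101.

ŝ = -12.634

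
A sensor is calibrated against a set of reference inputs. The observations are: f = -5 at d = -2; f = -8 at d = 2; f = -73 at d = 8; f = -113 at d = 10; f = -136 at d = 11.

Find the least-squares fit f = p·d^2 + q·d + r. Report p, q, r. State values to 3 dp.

p = -1.057, q = -0.513, r = -2.074

With design matrix A, AᵀA = [[28769, 2843, 293]; [2843, 293, 29]; [293, 29, 5]] and Aᵀf = [-32480, -3216, -335]ᵀ.
Solving the 3×3 system (Gaussian elimination) gives p = -123127/116466, q = -19907/38822, r = -17257/8319.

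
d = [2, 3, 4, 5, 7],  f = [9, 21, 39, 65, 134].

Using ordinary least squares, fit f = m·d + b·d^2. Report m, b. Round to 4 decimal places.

m = -2.1538, b = 3.0368

AᵀA·[m, b]ᵀ = Aᵀf reads: 103·m + 567·b = 1500;  567·m + 3379·b = 9040.
Eliminating b: 3379·(row 1) − 567·(row 2) gives 26548·m = 3379·1500 − 567·9040 = -57180, so m = -14295/6637.
Then b = (9040 − 567·(-14295/6637))/3379 = 20155/6637.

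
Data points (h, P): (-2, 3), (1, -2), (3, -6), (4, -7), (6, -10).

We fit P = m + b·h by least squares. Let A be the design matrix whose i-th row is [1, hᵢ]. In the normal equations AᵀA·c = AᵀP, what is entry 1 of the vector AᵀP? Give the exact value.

-22

Entry 1 ↔ basis 1, so (AᵀP)_{1} = Σᵢ Pᵢ = (1)·(3) + (1)·(-2) + (1)·(-6) + (1)·(-7) + (1)·(-10) = -22.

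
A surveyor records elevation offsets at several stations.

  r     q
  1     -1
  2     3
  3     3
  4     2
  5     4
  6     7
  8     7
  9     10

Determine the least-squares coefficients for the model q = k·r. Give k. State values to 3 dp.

k = 0.975

Compute the Gram sums: Σr·r = 236.
Moment sums: Σr·q = 230.
k = 230/236 = 0.974576.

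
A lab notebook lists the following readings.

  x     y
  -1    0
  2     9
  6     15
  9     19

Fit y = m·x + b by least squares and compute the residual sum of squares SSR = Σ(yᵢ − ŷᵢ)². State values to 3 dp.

SSR = 7.353

MᵀM·[m, b]ᵀ = Mᵀy reads: 122·m + 16·b = 279;  16·m + 4·b = 43.
(Σx·x = 122, Σx = 16, Σ1 = 4, Σx·y = 279, Σy = 43.)
Eliminating b: 4·(row 1) − 16·(row 2) gives 232·m = 4·279 − 16·43 = 428, so m = 107/58.
Then b = (43 − 16·(107/58))/4 = 391/116.
Residuals: -177/116, 225/116, 65/116, -113/116; SSR = 853/116.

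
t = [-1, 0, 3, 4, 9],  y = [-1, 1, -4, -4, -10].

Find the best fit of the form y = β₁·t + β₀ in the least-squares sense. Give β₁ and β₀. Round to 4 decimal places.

The normal equations are: 107·β₁ + 15·β₀ = -117;  15·β₁ + 5·β₀ = -18.
Eliminating β₀: 5·(row 1) − 15·(row 2) gives 310·β₁ = 5·(-117) − 15·(-18) = -315, so β₁ = -63/62.
Then β₀ = ((-18) − 15·(-63/62))/5 = -171/310.

β₁ = -1.0161, β₀ = -0.5516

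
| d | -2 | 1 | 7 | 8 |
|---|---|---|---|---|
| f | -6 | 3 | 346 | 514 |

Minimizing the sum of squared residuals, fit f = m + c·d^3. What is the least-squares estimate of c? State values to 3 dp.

From the data, Σ1 = 4, Σd^3 = 848, Σd^3·d^3 = 379858.
And Σf = 857, Σd^3·f = 381897.
det = 4·379858 − 848² = 800328.
m = (857·379858 − 848·381897)/800328 = 844825/400164; c = (4·381897 − 848·857)/800328 = 200213/200082.

c = 1.001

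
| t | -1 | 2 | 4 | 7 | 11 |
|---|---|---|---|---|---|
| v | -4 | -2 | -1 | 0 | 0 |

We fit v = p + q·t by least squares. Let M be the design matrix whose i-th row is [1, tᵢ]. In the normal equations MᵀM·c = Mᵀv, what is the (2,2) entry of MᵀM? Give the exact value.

191

Row 2 ↔ basis t, column 2 ↔ basis t, so (MᵀM)_{2,2} = Σᵢ (t)·(t) = (-1)·(-1) + (2)·(2) + (4)·(4) + (7)·(7) + (11)·(11) = 191.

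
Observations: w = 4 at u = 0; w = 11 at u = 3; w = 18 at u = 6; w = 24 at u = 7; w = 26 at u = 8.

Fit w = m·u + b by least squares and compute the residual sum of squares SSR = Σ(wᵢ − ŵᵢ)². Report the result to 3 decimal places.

The normal system XᵀX·[m, b]ᵀ = Xᵀw is [[158, 24]; [24, 5]]·[m, b]ᵀ = [517, 83]ᵀ.
Determinant 158·5 − 24² = 214.
m = (517·5 − 24·83)/214 = 593/214; b = (158·83 − 24·517)/214 = 353/107.
Residuals: 75/107, -131/214, -206/107, 279/214, 57/107; SSR = 1403/214.

SSR = 6.556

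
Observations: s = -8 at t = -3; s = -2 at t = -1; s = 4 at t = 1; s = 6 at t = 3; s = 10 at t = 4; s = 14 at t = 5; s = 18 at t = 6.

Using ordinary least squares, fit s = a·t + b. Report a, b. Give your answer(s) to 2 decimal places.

Normal-equation sums: Σt·t = 97, Σt = 15, Σ1 = 7.
Moment sums: Σt·s = 266, Σs = 42.
Δ = 97·7 − 15² = 454.
a = (266·7 − 15·42)/454 = 616/227; b = (97·42 − 15·266)/454 = 42/227.

a = 2.71, b = 0.19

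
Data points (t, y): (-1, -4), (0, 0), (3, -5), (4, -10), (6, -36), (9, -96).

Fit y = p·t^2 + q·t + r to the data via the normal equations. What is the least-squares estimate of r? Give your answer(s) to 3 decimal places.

r = 0.393

Setting ∂/∂p … = 0 gives: 8195·p + 1035·q + 143·r = -9281;  1035·p + 143·q + 21·r = -1131;  143·p + 21·q + 6·r = -151.
(Σt^2·t^2 = 8195, Σt^2·t = 1035, Σt^2 = 143, Σt·t = 143, Σt = 21, Σ1 = 6, Σt^2·y = -9281, Σt·y = -1131, Σy = -151.)
Inverting the 3×3 Gram matrix, [p, q, r]ᵀ = [-218623/140984, 459153/140984, 27691/70492]ᵀ.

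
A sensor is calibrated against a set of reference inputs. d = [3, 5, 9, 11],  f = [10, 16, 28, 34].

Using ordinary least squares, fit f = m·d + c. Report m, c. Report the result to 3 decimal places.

m = 3.000, c = 1.000

Compute the Gram sums: Σd·d = 236, Σd = 28, Σ1 = 4.
Right-hand side: Σd·f = 736, Σf = 88.
AᵀA·[m, c]ᵀ = Aᵀf becomes [[236, 28]; [28, 4]]·[m, c]ᵀ = [736, 88]ᵀ.
Determinant 236·4 − 28² = 160.
m = (736·4 − 28·88)/160 = 3; c = (236·88 − 28·736)/160 = 1.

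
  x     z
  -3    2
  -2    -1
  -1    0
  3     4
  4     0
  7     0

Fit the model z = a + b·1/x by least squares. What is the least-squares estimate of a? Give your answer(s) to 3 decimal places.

Compute the Gram sums: Σ1 = 6, Σ1/x = -31/28, Σ1/x·1/x = 10973/7056.
And Σz = 5, Σ1/x·z = 7/6.
Normal equations: [[6, -31/28]; [-31/28, 10973/7056]]·[a, b]ᵀ = [5, 7/6]ᵀ.
Determinant 6·(10973/7056) − (-31/28)² = 19063/2352.
a = (5·(10973/7056) − (-31/28)·(7/6))/(19063/2352) = 63979/57189; b = (6·(7/6) − (-31/28)·5)/(19063/2352) = 29484/19063.

a = 1.119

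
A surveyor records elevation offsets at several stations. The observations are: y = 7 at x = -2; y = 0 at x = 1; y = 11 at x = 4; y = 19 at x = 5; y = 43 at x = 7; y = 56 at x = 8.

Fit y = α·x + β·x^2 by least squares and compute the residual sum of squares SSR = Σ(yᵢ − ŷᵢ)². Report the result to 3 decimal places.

SSR = 1.603

Normal-equation sums: Σx·x = 159, Σx·x^2 = 1037, Σx^2·x^2 = 7395.
Right-hand side: Σx·y = 874, Σx^2·y = 6370.
Determinant 159·7395 − 1037² = 100436.
α = (874·7395 − 1037·6370)/100436 = -2095/1477; β = (159·6370 − 1037·874)/100436 = 26623/25109.
Residuals: -1959/25109, 8992/25109, -7309/25109, -10429/25109, 3495/3587, -12848/25109; SSR = 40244/25109.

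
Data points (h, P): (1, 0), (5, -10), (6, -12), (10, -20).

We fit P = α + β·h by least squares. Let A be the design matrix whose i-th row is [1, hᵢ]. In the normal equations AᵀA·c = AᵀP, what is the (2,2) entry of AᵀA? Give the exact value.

162

Row 2 ↔ basis h, column 2 ↔ basis h, so (AᵀA)_{2,2} = Σᵢ (h)·(h) = (1)·(1) + (5)·(5) + (6)·(6) + (10)·(10) = 162.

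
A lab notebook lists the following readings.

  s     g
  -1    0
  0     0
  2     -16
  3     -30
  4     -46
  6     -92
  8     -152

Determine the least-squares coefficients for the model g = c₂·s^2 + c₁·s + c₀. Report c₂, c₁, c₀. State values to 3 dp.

The normal system AᵀA·[c₂, c₁, c₀]ᵀ = Aᵀg is [[5746, 826, 130]; [826, 130, 22]; [130, 22, 7]]·[c₂, c₁, c₀]ᵀ = [-14110, -2074, -336]ᵀ.
Row-reducing yields c₂ = -15751/8316, c₁ = -31069/8316, c₀ = -2251/2079.

c₂ = -1.894, c₁ = -3.736, c₀ = -1.083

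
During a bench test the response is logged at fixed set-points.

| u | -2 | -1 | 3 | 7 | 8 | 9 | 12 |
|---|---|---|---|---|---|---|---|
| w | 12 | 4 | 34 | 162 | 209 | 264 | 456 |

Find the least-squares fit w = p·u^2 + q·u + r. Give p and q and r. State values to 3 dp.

Forming AᵀA = [[33892, 3330, 352]; [3330, 352, 36]; [352, 36, 7]] and Aᵀw = [108720, 10728, 1141]ᵀ gives AᵀA·[p, q, r]ᵀ = Aᵀw.
Row-reducing yields p = 2067278/686217, q = 386244/228739, r = 1939627/686217.

p = 3.013, q = 1.689, r = 2.827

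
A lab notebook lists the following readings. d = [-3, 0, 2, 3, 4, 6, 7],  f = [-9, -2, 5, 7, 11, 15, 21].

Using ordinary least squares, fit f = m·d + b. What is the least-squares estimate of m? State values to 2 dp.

Entries of XᵀX: Σd·d = 123, Σd = 19, Σ1 = 7.
And Σd·f = 339, Σf = 48.
XᵀX·[m, b]ᵀ = Xᵀf becomes [[123, 19]; [19, 7]]·[m, b]ᵀ = [339, 48]ᵀ.
Eliminating b: 7·(row 1) − 19·(row 2) gives 500·m = 7·339 − 19·48 = 1461, so m = 1461/500.
Then b = (48 − 19·(1461/500))/7 = -537/500.

m = 2.92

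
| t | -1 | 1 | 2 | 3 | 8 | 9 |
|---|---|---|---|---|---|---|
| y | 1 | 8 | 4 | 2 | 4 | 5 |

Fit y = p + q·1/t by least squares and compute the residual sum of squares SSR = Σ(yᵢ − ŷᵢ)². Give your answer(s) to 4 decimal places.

Sums needed: Σ1 = 6, Σ1/t = 77/72, Σ1/t·1/t = 12385/5184.
And Σy = 24, Σ1/t·y = 193/18.
So AᵀA·[p, q]ᵀ = Aᵀy: [[6, 77/72]; [77/72, 12385/5184]]·[p, q]ᵀ = [24, 193/18]ᵀ.
det = 6·(12385/5184) − (77/72)² = 68381/5184.
p = (24·(12385/5184) − (77/72)·(193/18))/(68381/5184) = 237796/68381; q = (6·(193/18) − (77/72)·24)/(68381/5184) = 200448/68381.
Residuals: 31033/68381, 108804/68381, -64496/68381, -167850/68381, 10672/68381, 81837/68381; SSR = 759654/68381.

SSR = 11.1091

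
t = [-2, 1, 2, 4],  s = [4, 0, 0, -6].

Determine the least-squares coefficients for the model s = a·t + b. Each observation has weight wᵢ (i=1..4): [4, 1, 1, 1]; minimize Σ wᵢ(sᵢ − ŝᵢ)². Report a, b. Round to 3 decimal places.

a = -1.481, b = 1.217

The normal system XᵀWX·[a, b]ᵀ = XᵀWs is [[37, -1]; [-1, 7]]·[a, b]ᵀ = [-56, 10]ᵀ.
Δ = 37·7 − (-1)² = 258.
a = ((-56)·7 − (-1)·10)/258 = -191/129; b = (37·10 − (-1)·(-56))/258 = 157/129.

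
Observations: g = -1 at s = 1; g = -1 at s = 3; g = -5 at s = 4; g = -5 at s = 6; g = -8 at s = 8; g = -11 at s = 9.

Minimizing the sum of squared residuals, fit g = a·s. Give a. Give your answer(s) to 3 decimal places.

From the data, Σs·s = 207.
And Σs·g = -217.
AᵀA·[a]ᵀ = Aᵀg becomes [[207]]·[a]ᵀ = [-217]ᵀ.
a = (-217)/207 = -1.04831.

a = -1.048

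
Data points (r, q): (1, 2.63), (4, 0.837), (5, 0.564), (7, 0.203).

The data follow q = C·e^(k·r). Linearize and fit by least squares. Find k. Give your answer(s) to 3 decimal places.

Let Y = ln q. Fitting Y = k·r + ln C by least squares:
XᵀX = [[91.0000, 17.0000]; [17.0000, 4]], rhs = [-13.7701, -1.3782]ᵀ  (here Σr = 17.0000, Σ(r)² = 91.0000, Σln q = -1.3782, Σr·ln q = -13.7701).
Solving (det = 75.0000): k = -0.42201, ln C = 1.44901.

k = -0.422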